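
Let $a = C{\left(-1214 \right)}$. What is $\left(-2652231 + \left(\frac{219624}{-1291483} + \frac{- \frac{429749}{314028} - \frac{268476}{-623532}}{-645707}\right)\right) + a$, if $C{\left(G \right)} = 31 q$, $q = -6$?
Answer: $- \frac{2776313727718064640291679525}{1046710811203699237596} \approx -2.6524 \cdot 10^{6}$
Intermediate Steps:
$C{\left(G \right)} = -186$ ($C{\left(G \right)} = 31 \left(-6\right) = -186$)
$a = -186$
$\left(-2652231 + \left(\frac{219624}{-1291483} + \frac{- \frac{429749}{314028} - \frac{268476}{-623532}}{-645707}\right)\right) + a = \left(-2652231 + \left(\frac{219624}{-1291483} + \frac{- \frac{429749}{314028} - \frac{268476}{-623532}}{-645707}\right)\right) - 186 = \left(-2652231 + \left(219624 \left(- \frac{1}{1291483}\right) + \left(\left(-429749\right) \frac{1}{314028} - - \frac{1721}{3997}\right) \left(- \frac{1}{645707}\right)\right)\right) - 186 = \left(-2652231 - \left(\frac{219624}{1291483} - \left(- \frac{429749}{314028} + \frac{1721}{3997}\right) \left(- \frac{1}{645707}\right)\right)\right) - 186 = \left(-2652231 - \frac{177997582319605009993}{1046710811203699237596}\right) - 186 = - \frac{2776119039507180752233486669}{1046710811203699237596} - 186 = - \frac{2776313727718064640291679525}{1046710811203699237596}$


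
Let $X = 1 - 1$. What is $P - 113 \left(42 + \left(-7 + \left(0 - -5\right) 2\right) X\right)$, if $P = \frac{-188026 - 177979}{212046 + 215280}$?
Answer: $- \frac{2028455201}{427326} \approx -4746.9$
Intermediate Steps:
$P = - \frac{366005}{427326} \approx -0.8565$
$X = 0$ ($X = 1 - 1 = 0$)
$P - 113 \left(42 + \left(-7 + \left(0 - -5\right) 2\right) X\right) = - \frac{366005}{427326} - 113 \left(42 + \left(-7 + \left(0 - -5\right) 2\right) 0\right) = - \frac{366005}{427326} - 113 \left(42 + \left(-7 + \left(0 + 5\right) 2\right) 0\right) = - \frac{366005}{427326} - 113 \left(42 + \left(-7 + 5 \cdot 2\right) 0\right) = - \frac{366005}{427326} - 113 \left(42 + \left(-7 + 10\right) 0\right) = - \frac{366005}{427326} - 113 \left(42 + 3 \cdot 0\right) = - \frac{366005}{427326} - 113 \left(42 + 0\right) = - \frac{366005}{427326} - 4746 = - \frac{2028455201}{427326}$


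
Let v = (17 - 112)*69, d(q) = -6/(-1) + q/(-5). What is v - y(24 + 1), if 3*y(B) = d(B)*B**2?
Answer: -20290/3 ≈ -6763.3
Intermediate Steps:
d(q) = 6 - q/5 (d(q) = -6*(-1) + q*(-1/5) = 6 - q/5)
y(B) = B**2*(6 - B/5)/3 (y(B) = ((6 - B/5)*B**2)/3 = (B**2*(6 - B/5))/3 = B**2*(6 - B/5)/3)
v = -6555 (v = -95*69 = -6555)
v - y(24 + 1) = -6555 - (24 + 1)**2*(30 - (24 + 1))/15 = -6555 - 25**2*(30 - 1*25)/15 = -6555 - 625*(30 - 25)/15 = -6555 - 625*5/15 = -6555 - 1*625/3 = -6555 - 625/3 = -20290/3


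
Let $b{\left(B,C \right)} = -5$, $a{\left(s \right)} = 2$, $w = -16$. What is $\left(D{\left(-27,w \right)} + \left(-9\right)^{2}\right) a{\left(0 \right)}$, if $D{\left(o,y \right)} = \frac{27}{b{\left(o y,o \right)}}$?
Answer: $\frac{756}{5} \approx 151.2$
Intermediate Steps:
$D{\left(o,y \right)} = - \frac{27}{5}$ ($D{\left(o,y \right)} = \frac{27}{-5} = 27 \left(- \frac{1}{5}\right) = - \frac{27}{5}$)
$\left(D{\left(-27,w \right)} + \left(-9\right)^{2}\right) a{\left(0 \right)} = \left(- \frac{27}{5} + \left(-9\right)^{2}\right) 2 = \left(- \frac{27}{5} + 81\right) 2 = \frac{378}{5} \cdot 2 = \frac{756}{5}$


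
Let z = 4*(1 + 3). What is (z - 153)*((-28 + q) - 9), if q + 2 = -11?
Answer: 6850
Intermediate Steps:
q = -13 (q = -2 - 11 = -13)
z = 16 (z = 4*4 = 16)
(z - 153)*((-28 + q) - 9) = (16 - 153)*((-28 - 13) - 9) = -137*(-41 - 9) = -137*(-50) = 6850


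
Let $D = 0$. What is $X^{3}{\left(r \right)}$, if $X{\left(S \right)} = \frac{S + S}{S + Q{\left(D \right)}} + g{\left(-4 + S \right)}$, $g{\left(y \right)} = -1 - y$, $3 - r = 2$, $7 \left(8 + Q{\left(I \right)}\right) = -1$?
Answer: $\frac{79507}{15625} \approx 5.0884$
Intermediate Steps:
$Q{\left(I \right)} = - \frac{57}{7}$ ($Q{\left(I \right)} = -8 + \frac{1}{7} \left(-1\right) = -8 - \frac{1}{7} = - \frac{57}{7}$)
$r = 1$ ($r = 3 - 2 = 1$)
$X{\left(S \right)} = 3 - S + \frac{2 S}{- \frac{57}{7} + S}$ ($X{\left(S \right)} = \frac{S + S}{S - \frac{57}{7}} - \left(-3 + S\right) = \frac{2 S}{- \frac{57}{7} + S} - \left(-3 + S\right) = 3 - S + \frac{2 S}{- \frac{57}{7} + S}$)
$X^{3}{\left(r \right)} = \left(\frac{-171 - 7 \cdot 1^{2} + 92 \cdot 1}{-57 + 7 \cdot 1}\right)^{3} = \left(\frac{-171 - 7 + 92}{-57 + 7}\right)^{3} = \left(\frac{-171 - 7 + 92}{-50}\right)^{3} = \left(\left(- \frac{1}{50}\right) \left(-86\right)\right)^{3} = \left(\frac{43}{25}\right)^{3} = \frac{79507}{15625}$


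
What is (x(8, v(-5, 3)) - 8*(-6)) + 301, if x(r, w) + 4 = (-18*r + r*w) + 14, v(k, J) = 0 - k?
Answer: 255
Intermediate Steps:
v(k, J) = -k
x(r, w) = 10 - 18*r + r*w (x(r, w) = -4 + ((-18*r + r*w) + 14) = -4 + (14 - 18*r + r*w) = 10 - 18*r + r*w)
(x(8, v(-5, 3)) - 8*(-6)) + 301 = ((10 - 18*8 + 8*(-1*(-5))) - 8*(-6)) + 301 = ((10 - 144 + 8*5) + 48) + 301 = ((10 - 144 + 40) + 48) + 301 = (-94 + 48) + 301 = -46 + 301 = 255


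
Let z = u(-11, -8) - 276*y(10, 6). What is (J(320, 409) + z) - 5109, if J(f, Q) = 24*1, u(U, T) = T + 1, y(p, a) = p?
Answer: -7852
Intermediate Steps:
u(U, T) = 1 + T
J(f, Q) = 24
z = -2767 (z = (1 - 8) - 276*10 = -7 - 2760 = -2767)
(J(320, 409) + z) - 5109 = (24 - 2767) - 5109 = -2743 - 5109 = -7852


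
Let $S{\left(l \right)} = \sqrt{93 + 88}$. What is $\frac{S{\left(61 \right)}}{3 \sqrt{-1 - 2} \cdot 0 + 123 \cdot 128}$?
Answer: $\frac{\sqrt{181}}{15744} \approx 0.00085452$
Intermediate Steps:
$S{\left(l \right)} = \sqrt{181}$
$\frac{S{\left(61 \right)}}{3 \sqrt{-1 - 2} \cdot 0 + 123 \cdot 128} = \frac{\sqrt{181}}{3 \sqrt{-1 - 2} \cdot 0 + 123 \cdot 128} = \frac{\sqrt{181}}{3 \sqrt{-3} \cdot 0 + 15744} = \frac{\sqrt{181}}{3 i \sqrt{3} \cdot 0 + 15744} = \frac{\sqrt{181}}{0 + 15744} = \frac{\sqrt{181}}{15744}$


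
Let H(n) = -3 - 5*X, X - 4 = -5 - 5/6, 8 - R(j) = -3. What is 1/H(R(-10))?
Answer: 6/37 ≈ 0.16216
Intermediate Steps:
R(j) = 11 (R(j) = 8 - 1*(-3) = 8 + 3 = 11)
X = -11/6 (X = 4 + (-5 - 5/6) = 4 - 35/6 = -11/6 ≈ -1.8333)
H(n) = 37/6 (H(n) = -3 - 5*(-11/6) = -3 + 55/6 = 37/6)
1/H(R(-10)) = 1/(37/6) = 6/37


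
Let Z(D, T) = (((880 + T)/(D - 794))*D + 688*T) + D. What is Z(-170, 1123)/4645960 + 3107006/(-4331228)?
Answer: -121462042415009/220435163698640 ≈ -0.55101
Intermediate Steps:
Z(D, T) = D + 688*T + D*(880 + T)/(-794 + D) (Z(D, T) = (((880 + T)/(-794 + D))*D + 688*T) + D = (D*(880 + T)/(-794 + D) + 688*T) + D = (688*T + D*(880 + T)/(-794 + D)) + D = D + 688*T + D*(880 + T)/(-794 + D))
Z(-170, 1123)/4645960 + 3107006/(-4331228) = (((-170)² - 546272*1123 + 86*(-170) + 689*(-170)*1123)/(-794 - 170))/4645960 + 3107006/(-4331228) = ((28900 - 613463456 - 14620 - 131536990)/(-964))*(1/4645960) + 3107006*(-1/4331228) = -1/964*(-744986166)*(1/4645960) - 1553503/2165614 = (372493083/482)*(1/4645960) - 1553503/2165614 = 372493083/2239352720 - 1553503/2165614 = -121462042415009/220435163698640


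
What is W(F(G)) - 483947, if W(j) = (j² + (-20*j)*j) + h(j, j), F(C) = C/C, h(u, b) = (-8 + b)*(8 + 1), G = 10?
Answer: -484029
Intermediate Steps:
h(u, b) = -72 + 9*b (h(u, b) = (-8 + b)*9 = -72 + 9*b)
F(C) = 1
W(j) = -72 - 19*j² + 9*j (W(j) = (j² + (-20*j)*j) + (-72 + 9*j) = (j² - 20*j²) + (-72 + 9*j) = -19*j² + (-72 + 9*j) = -72 - 19*j² + 9*j)
W(F(G)) - 483947 = (-72 - 19*1² + 9*1) - 483947 = (-72 - 19*1 + 9) - 483947 = (-72 - 19 + 9) - 483947 = -82 - 483947 = -484029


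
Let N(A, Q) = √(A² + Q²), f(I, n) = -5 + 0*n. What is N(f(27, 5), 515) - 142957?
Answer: -142957 + 5*√10610 ≈ -1.4244e+5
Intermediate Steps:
f(I, n) = -5 (f(I, n) = -5 + 0 = -5)
N(f(27, 5), 515) - 142957 = √((-5)² + 515²) - 142957 = √(25 + 265225) - 142957 = √265250 - 142957 = 5*√10610 - 142957 = -142957 + 5*√10610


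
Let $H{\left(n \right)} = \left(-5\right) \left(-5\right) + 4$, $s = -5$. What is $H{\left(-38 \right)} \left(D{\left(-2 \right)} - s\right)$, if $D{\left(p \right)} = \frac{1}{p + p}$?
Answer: $\frac{551}{4} \approx 137.75$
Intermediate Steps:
$D{\left(p \right)} = \frac{1}{2 p}$
$H{\left(n \right)} = 29$ ($H{\left(n \right)} = 25 + 4 = 29$)
$H{\left(-38 \right)} \left(D{\left(-2 \right)} - s\right) = 29 \left(\frac{1}{2 \left(-2\right)} - -5\right) = 29 \left(\frac{1}{2} \left(- \frac{1}{2}\right) + 5\right) = 29 \left(- \frac{1}{4} + 5\right) = 29 \cdot \frac{19}{4} = \frac{551}{4}$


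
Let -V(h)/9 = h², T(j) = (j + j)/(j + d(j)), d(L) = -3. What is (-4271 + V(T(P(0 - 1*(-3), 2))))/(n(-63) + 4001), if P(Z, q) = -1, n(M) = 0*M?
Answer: -17093/16004 ≈ -1.0680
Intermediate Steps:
n(M) = 0
T(j) = 2*j/(-3 + j) (T(j) = (j + j)/(j - 3) = (2*j)/(-3 + j) = 2*j/(-3 + j))
V(h) = -9*h²
(-4271 + V(T(P(0 - 1*(-3), 2))))/(n(-63) + 4001) = (-4271 - 9*4/(-3 - 1)²)/(0 + 4001) = (-4271 - 9*(2*(-1)/(-4))²)/4001 = (-4271 - 9*(2*(-1)*(-¼))²)*(1/4001) = (-4271 - 9*(½)²)*(1/4001) = (-4271 - 9*¼)*(1/4001) = (-4271 - 9/4)*(1/4001) = -17093/4*1/4001 = -17093/16004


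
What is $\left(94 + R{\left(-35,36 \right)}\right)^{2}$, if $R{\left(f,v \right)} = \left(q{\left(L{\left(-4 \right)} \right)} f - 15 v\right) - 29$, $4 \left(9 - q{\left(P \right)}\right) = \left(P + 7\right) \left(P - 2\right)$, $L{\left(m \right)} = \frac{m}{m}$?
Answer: $739600$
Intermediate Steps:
$L{\left(m \right)} = 1$
$q{\left(P \right)} = 9 - \frac{\left(-2 + P\right) \left(7 + P\right)}{4}$ ($q{\left(P \right)} = 9 - \frac{\left(P + 7\right) \left(P - 2\right)}{4} = 9 - \frac{\left(7 + P\right) \left(-2 + P\right)}{4} = 9 - \frac{\left(-2 + P\right) \left(7 + P\right)}{4}$)
$R{\left(f,v \right)} = -29 - 15 v + 11 f$ ($R{\left(f,v \right)} = \left(\left(\frac{25}{2} - \frac{5}{4} - \frac{1^{2}}{4}\right) f - 15 v\right) - 29 = \left(\left(\frac{25}{2} - \frac{5}{4} - \frac{1}{4}\right) f - 15 v\right) - 29 = \left(11 f - 15 v\right) - 29 = \left(- 15 v + 11 f\right) - 29 = -29 - 15 v + 11 f$)
$\left(94 + R{\left(-35,36 \right)}\right)^{2} = \left(94 - 954\right)^{2} = \left(-860\right)^{2} = 739600$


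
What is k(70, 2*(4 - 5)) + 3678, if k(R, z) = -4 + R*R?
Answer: 8574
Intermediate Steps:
k(R, z) = -4 + R²
k(70, 2*(4 - 5)) + 3678 = (-4 + 70²) + 3678 = (-4 + 4900) + 3678 = 4896 + 3678 = 8574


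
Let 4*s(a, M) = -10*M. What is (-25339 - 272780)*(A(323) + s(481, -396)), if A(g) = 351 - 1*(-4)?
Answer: -400970055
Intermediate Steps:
s(a, M) = -5*M/2 (s(a, M) = (-10*M)/4 = -5*M/2)
A(g) = 355 (A(g) = 351 + 4 = 355)
(-25339 - 272780)*(A(323) + s(481, -396)) = (-25339 - 272780)*(355 - 5/2*(-396)) = -298119*(355 + 990) = -298119*1345 = -400970055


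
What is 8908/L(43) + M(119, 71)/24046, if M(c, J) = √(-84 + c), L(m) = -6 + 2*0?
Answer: -4454/3 + √35/24046 ≈ -1484.7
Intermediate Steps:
L(m) = -6 (L(m) = -6 + 0 = -6)
8908/L(43) + M(119, 71)/24046 = 8908/(-6) + √(-84 + 119)/24046 = 8908*(-⅙) + √35*(1/24046) = -4454/3 + √35/24046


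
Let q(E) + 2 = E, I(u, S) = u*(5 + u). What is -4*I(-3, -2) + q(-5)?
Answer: 17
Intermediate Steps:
q(E) = -2 + E
-4*I(-3, -2) + q(-5) = -(-12)*(5 - 3) + (-2 - 5) = -(-12)*2 - 7 = -4*(-6) - 7 = 24 - 7 = 17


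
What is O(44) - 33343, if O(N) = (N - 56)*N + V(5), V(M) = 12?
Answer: -33859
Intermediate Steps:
O(N) = 12 + N*(-56 + N) (O(N) = (N - 56)*N + 12 = (-56 + N)*N + 12 = N*(-56 + N) + 12 = 12 + N*(-56 + N))
O(44) - 33343 = (12 + 44² - 56*44) - 33343 = (12 + 1936 - 2464) - 33343 = -516 - 33343 = -33859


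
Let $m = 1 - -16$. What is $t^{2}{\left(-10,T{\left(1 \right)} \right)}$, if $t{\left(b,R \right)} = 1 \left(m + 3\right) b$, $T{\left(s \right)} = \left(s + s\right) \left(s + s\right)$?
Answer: $40000$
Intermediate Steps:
$m = 17$ ($m = 1 + 16 = 17$)
$T{\left(s \right)} = 4 s^{2}$ ($T{\left(s \right)} = 2 s 2 s = 4 s^{2}$)
$t{\left(b,R \right)} = 20 b$ ($t{\left(b,R \right)} = 1 \left(17 + 3\right) b = 1 \cdot 20 b = 20 b$)
$t^{2}{\left(-10,T{\left(1 \right)} \right)} = \left(20 \left(-10\right)\right)^{2} = \left(-200\right)^{2} = 40000$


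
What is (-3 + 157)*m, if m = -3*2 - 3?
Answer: -1386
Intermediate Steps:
m = -9 (m = -6 - 3 = -9)
(-3 + 157)*m = (-3 + 157)*(-9) = 154*(-9) = -1386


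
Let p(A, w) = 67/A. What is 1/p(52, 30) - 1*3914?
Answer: -262186/67 ≈ -3913.2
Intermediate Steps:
1/p(52, 30) - 1*3914 = 1/(67/52) - 1*3914 = 1/(67*(1/52)) - 3914 = 1/(67/52) - 3914 = 52/67 - 3914 = -262186/67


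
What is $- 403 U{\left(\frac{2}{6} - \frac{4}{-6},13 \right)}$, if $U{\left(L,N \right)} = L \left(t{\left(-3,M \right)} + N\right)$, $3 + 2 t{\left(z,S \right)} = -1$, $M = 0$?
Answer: $-4433$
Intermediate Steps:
$t{\left(z,S \right)} = -2$ ($t{\left(z,S \right)} = - \frac{3}{2} + \frac{1}{2} \left(-1\right) = - \frac{3}{2} - \frac{1}{2} = -2$)
$U{\left(L,N \right)} = L \left(-2 + N\right)$
$- 403 U{\left(\frac{2}{6} - \frac{4}{-6},13 \right)} = - 403 \left(\frac{2}{6} - \frac{4}{-6}\right) \left(-2 + 13\right) = - 403 \left(2 \cdot \frac{1}{6} - - \frac{2}{3}\right) 11 = - 403 \left(\frac{1}{3} + \frac{2}{3}\right) 11 = - 403 \cdot 1 \cdot 11 = \left(-403\right) 11 = -4433$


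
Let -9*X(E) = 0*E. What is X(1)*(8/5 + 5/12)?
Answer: 0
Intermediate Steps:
X(E) = 0 (X(E) = -0*E = -⅑*0 = 0)
X(1)*(8/5 + 5/12) = 0*(8/5 + 5/12) = 0*(121/60) = 0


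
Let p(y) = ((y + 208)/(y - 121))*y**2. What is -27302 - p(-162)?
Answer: -6519242/283 ≈ -23036.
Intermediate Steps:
p(y) = y**2*(208 + y)/(-121 + y) (p(y) = ((208 + y)/(-121 + y))*y**2 = y**2*(208 + y)/(-121 + y))
-27302 - p(-162) = -27302 - (-162)**2*(208 - 162)/(-121 - 162) = -27302 - 26244*46/(-283) = -27302 - 26244*(-1)*46/283 = -27302 - 1*(-1207224/283) = -27302 + 1207224/283 = -6519242/283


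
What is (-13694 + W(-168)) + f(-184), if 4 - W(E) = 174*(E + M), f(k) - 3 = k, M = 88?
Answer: 49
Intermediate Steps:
f(k) = 3 + k
W(E) = -15308 - 174*E (W(E) = 4 - 174*(E + 88) = 4 - 174*(88 + E) = 4 - (15312 + 174*E) = 4 + (-15312 - 174*E) = -15308 - 174*E)
(-13694 + W(-168)) + f(-184) = (-13694 + (-15308 - 174*(-168))) + (3 - 184) = (-13694 + (-15308 + 29232)) - 181 = (-13694 + 13924) - 181 = 230 - 181 = 49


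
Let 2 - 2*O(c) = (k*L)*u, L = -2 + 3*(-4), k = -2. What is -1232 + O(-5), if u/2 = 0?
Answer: -1231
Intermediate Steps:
u = 0 (u = 2*0 = 0)
L = -14 (L = -2 - 12 = -14)
O(c) = 1 (O(c) = 1 - (-2*(-14))*0/2 = 1 - 14*0 = 1 - ½*0 = 1 + 0 = 1)
-1232 + O(-5) = -1232 + 1 = -1231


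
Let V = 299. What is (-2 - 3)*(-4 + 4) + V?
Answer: 299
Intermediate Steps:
(-2 - 3)*(-4 + 4) + V = (-2 - 3)*(-4 + 4) + 299 = -5*0 + 299 = 0 + 299 = 299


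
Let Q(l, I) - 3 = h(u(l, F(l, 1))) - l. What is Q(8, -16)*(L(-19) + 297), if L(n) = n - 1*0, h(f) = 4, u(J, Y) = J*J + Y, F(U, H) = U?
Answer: -278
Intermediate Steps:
u(J, Y) = Y + J² (u(J, Y) = J² + Y = Y + J²)
L(n) = n (L(n) = n + 0 = n)
Q(l, I) = 7 - l (Q(l, I) = 3 + (4 - l) = 7 - l)
Q(8, -16)*(L(-19) + 297) = (7 - 1*8)*(-19 + 297) = (7 - 8)*278 = -1*278 = -278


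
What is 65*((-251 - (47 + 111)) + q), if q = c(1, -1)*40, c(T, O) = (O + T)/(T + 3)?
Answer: -26585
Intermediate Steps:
c(T, O) = (O + T)/(3 + T)
q = 0 (q = ((-1 + 1)/(3 + 1))*40 = (0/4)*40 = ((¼)*0)*40 = 0*40 = 0)
65*((-251 - (47 + 111)) + q) = 65*((-251 - (47 + 111)) + 0) = 65*((-251 - 1*158) + 0) = 65*((-251 - 158) + 0) = 65*(-409 + 0) = 65*(-409) = -26585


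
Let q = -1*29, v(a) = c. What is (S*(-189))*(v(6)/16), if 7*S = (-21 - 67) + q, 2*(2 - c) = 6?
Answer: -3159/16 ≈ -197.44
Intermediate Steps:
c = -1 (c = 2 - ½*6 = 2 - 3 = -1)
v(a) = -1
q = -29
S = -117/7 (S = ((-21 - 67) - 29)/7 = (-88 - 29)/7 = (⅐)*(-117) = -117/7 ≈ -16.714)
(S*(-189))*(v(6)/16) = (-117/7*(-189))*(-1/16) = 3159*(-1*1/16) = 3159*(-1/16) = -3159/16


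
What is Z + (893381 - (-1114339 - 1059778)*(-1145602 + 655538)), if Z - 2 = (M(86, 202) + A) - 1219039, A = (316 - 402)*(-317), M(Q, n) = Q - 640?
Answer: -1065456772436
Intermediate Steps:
M(Q, n) = -640 + Q
A = 27262 (A = -86*(-317) = 27262)
Z = -1192329 (Z = 2 + (((-640 + 86) + 27262) - 1219039) = 2 + ((-554 + 27262) - 1219039) = 2 + (26708 - 1219039) = 2 - 1192331 = -1192329)
Z + (893381 - (-1114339 - 1059778)*(-1145602 + 655538)) = -1192329 + (893381 - (-1114339 - 1059778)*(-1145602 + 655538)) = -1192329 + (893381 - (-2174117)*(-490064)) = -1192329 + (893381 - 1*1065456473488) = -1192329 + (893381 - 1065456473488) = -1192329 - 1065455580107 = -1065456772436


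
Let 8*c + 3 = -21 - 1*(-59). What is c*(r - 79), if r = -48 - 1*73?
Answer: -875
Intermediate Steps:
r = -121 (r = -48 - 73 = -121)
c = 35/8 (c = -3/8 + (-21 - 1*(-59))/8 = -3/8 + (-21 + 59)/8 = -3/8 + (⅛)*38 = -3/8 + 19/4 = 35/8 ≈ 4.3750)
c*(r - 79) = 35*(-121 - 79)/8 = (35/8)*(-200) = -875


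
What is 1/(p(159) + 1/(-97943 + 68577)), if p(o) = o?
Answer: 29366/4669193 ≈ 0.0062893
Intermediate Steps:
1/(p(159) + 1/(-97943 + 68577)) = 1/(159 + 1/(-97943 + 68577)) = 1/(159 + 1/(-29366)) = 1/(159 - 1/29366) = 1/(4669193/29366) = 29366/4669193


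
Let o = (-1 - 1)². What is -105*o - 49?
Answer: -469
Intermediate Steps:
o = 4 (o = (-2)² = 4)
-105*o - 49 = -105*4 - 49 = -420 - 49 = -469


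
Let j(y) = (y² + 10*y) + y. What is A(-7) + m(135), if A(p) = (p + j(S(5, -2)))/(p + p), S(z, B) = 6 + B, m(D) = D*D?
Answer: 255097/14 ≈ 18221.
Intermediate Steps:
m(D) = D²
j(y) = y² + 11*y
A(p) = (60 + p)/(2*p) (A(p) = (p + (6 - 2)*(11 + (6 - 2)))/(p + p) = (p + 4*(11 + 4))/((2*p)) = (p + 4*15)*(1/(2*p)) = (p + 60)*(1/(2*p)) = (60 + p)*(1/(2*p)) = (60 + p)/(2*p))
A(-7) + m(135) = (½)*(60 - 7)/(-7) + 135² = (½)*(-⅐)*53 + 18225 = -53/14 + 18225 = 255097/14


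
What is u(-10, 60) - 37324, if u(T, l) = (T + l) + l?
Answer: -37214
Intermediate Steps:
u(T, l) = T + 2*l
u(-10, 60) - 37324 = (-10 + 2*60) - 37324 = (-10 + 120) - 37324 = 110 - 37324 = -37214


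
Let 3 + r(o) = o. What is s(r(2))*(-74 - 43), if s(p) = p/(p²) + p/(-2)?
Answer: 117/2 ≈ 58.500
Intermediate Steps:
r(o) = -3 + o
s(p) = 1/p - p/2 (s(p) = p/p² + p*(-½) = 1/p - p/2)
s(r(2))*(-74 - 43) = (1/(-3 + 2) - (-3 + 2)/2)*(-74 - 43) = (1/(-1) - ½*(-1))*(-117) = (-1 + ½)*(-117) = -½*(-117) = 117/2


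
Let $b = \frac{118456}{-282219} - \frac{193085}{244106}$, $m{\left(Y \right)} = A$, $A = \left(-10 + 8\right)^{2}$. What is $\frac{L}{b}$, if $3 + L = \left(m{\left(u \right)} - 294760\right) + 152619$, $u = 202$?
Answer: $\frac{9792216661557960}{83408075951} \approx 1.174 \cdot 10^{5}$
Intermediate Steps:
$A = 4$ ($A = \left(-2\right)^{2} = 4$)
$m{\left(Y \right)} = 4$
$b = - \frac{83408075951}{68891351214}$ ($b = 118456 \left(- \frac{1}{282219}\right) - \frac{193085}{244106} = - \frac{118456}{282219} - \frac{193085}{244106} = - \frac{83408075951}{68891351214} \approx -1.2107$)
$L = -142140$ ($L = -3 + \left(\left(4 - 294760\right) + 152619\right) = -3 + \left(-294756 + 152619\right) = -3 - 142137 = -142140$)
$\frac{L}{b} = - \frac{142140}{- \frac{83408075951}{68891351214}} = \left(-142140\right) \left(- \frac{68891351214}{83408075951}\right) = \frac{9792216661557960}{83408075951}$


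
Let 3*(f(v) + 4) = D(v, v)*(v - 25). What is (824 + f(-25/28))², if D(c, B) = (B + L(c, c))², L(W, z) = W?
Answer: 170233472496025/271063296 ≈ 6.2802e+5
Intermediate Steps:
D(c, B) = (B + c)²
f(v) = -4 + 4*v²*(-25 + v)/3 (f(v) = -4 + ((v + v)²*(v - 25))/3 = -4 + ((2*v)²*(-25 + v))/3 = -4 + ((4*v²)*(-25 + v))/3 = -4 + (4*v²*(-25 + v))/3 = -4 + 4*v²*(-25 + v)/3)
(824 + f(-25/28))² = (824 + (-4 - 100*(-25/28)²/3 + 4*(-25/28)³/3))² = (824 + (-4 - 100/3*625/784 + (4/3)*(-15625/21952)))² = (824 + (-4 - 15625/588 - 15625/16464))² = (824 - 518981/16464)² = (13047355/16464)² = 170233472496025/271063296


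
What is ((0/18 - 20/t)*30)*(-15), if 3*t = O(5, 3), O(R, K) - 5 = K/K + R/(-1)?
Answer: 27000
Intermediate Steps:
O(R, K) = 6 - R (O(R, K) = 5 + (K/K + R/(-1)) = 5 + (1 + R*(-1)) = 5 + (1 - R) = 6 - R)
t = ⅓ (t = (6 - 1*5)/3 = (6 - 5)/3 = (⅓)*1 = ⅓ ≈ 0.33333)
((0/18 - 20/t)*30)*(-15) = ((0/18 - 20/⅓)*30)*(-15) = ((0*(1/18) - 20*3)*30)*(-15) = ((0 - 60)*30)*(-15) = -60*30*(-15) = -1800*(-15) = 27000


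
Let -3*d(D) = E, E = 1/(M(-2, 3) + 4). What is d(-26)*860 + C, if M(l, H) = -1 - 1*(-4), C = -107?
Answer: -3107/21 ≈ -147.95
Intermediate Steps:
M(l, H) = 3 (M(l, H) = -1 + 4 = 3)
E = ⅐ (E = 1/(3 + 4) = 1/7 = ⅐ ≈ 0.14286)
d(D) = -1/21 (d(D) = -⅓*⅐ = -1/21)
d(-26)*860 + C = -1/21*860 - 107 = -860/21 - 107 = -3107/21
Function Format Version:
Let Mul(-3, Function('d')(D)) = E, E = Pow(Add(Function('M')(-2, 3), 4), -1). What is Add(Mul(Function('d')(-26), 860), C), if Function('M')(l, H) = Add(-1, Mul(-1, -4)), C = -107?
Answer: Rational(-3107, 21) ≈ -147.95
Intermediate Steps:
Function('M')(l, H) = 3 (Function('M')(l, H) = Add(-1, 4) = 3)
E = Rational(1, 7) (E = Pow(Add(3, 4), -1) = Pow(7, -1) = Rational(1, 7) ≈ 0.14286)
Function('d')(D) = Rational(-1, 21) (Function('d')(D) = Mul(Rational(-1, 3), Rational(1, 7)) = Rational(-1, 21))
Add(Mul(Function('d')(-26), 860), C) = Add(Mul(Rational(-1, 21), 860), -107) = Add(Rational(-860, 21), -107) = Rational(-3107, 21)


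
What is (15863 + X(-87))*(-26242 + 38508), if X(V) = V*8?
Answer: 186038422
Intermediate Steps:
X(V) = 8*V
(15863 + X(-87))*(-26242 + 38508) = (15863 + 8*(-87))*(-26242 + 38508) = (15863 - 696)*12266 = 15167*12266 = 186038422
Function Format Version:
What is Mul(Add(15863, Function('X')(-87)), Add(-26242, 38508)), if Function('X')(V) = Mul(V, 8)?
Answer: 186038422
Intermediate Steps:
Function('X')(V) = Mul(8, V)
Mul(Add(15863, Function('X')(-87)), Add(-26242, 38508)) = Mul(Add(15863, Mul(8, -87)), Add(-26242, 38508)) = Mul(Add(15863, -696), 12266) = Mul(15167, 12266) = 186038422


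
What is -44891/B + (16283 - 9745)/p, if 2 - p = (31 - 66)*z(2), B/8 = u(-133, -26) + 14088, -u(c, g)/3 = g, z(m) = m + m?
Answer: 367281971/8046288 ≈ 45.646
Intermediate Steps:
z(m) = 2*m
u(c, g) = -3*g
B = 113328 (B = 8*(-3*(-26) + 14088) = 8*(78 + 14088) = 8*14166 = 113328)
p = 142 (p = 2 - (31 - 66)*2*2 = 2 - (-35)*4 = 2 - 1*(-140) = 2 + 140 = 142)
-44891/B + (16283 - 9745)/p = -44891/113328 + (16283 - 9745)/142 = -44891*1/113328 + 6538*(1/142) = -44891/113328 + 3269/71 = 367281971/8046288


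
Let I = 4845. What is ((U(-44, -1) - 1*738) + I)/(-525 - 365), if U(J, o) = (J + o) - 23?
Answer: -4039/890 ≈ -4.5382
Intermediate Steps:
U(J, o) = -23 + J + o
((U(-44, -1) - 1*738) + I)/(-525 - 365) = (((-23 - 44 - 1) - 1*738) + 4845)/(-525 - 365) = ((-68 - 738) + 4845)/(-890) = (-806 + 4845)*(-1/890) = 4039*(-1/890) = -4039/890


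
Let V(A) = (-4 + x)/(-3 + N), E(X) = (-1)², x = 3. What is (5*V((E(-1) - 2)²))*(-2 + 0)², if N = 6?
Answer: -20/3 ≈ -6.6667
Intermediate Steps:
E(X) = 1
V(A) = -⅓ (V(A) = (-4 + 3)/(-3 + 6) = -1/3 = -1*⅓ = -⅓)
(5*V((E(-1) - 2)²))*(-2 + 0)² = (5*(-⅓))*(-2 + 0)² = -5/3*(-2)² = -5/3*4 = -20/3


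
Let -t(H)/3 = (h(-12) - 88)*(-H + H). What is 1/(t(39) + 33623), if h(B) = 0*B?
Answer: 1/33623 ≈ 2.9742e-5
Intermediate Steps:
h(B) = 0
t(H) = 0 (t(H) = -3*(0 - 88)*(-H + H) = -(-264)*0 = -3*0 = 0)
1/(t(39) + 33623) = 1/(0 + 33623) = 1/33623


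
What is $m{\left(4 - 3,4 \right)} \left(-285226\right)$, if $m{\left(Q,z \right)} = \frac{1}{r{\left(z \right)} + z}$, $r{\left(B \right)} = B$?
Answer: $- \frac{142613}{4} \approx -35653.0$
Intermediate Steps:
$m{\left(Q,z \right)} = \frac{1}{2 z}$ ($m{\left(Q,z \right)} = \frac{1}{z + z} = \frac{1}{2 z}$)
$m{\left(4 - 3,4 \right)} \left(-285226\right) = \frac{1}{2 \cdot 4} \left(-285226\right) = \frac{1}{2} \cdot \frac{1}{4} \left(-285226\right) = \frac{1}{8} \left(-285226\right) = - \frac{142613}{4}$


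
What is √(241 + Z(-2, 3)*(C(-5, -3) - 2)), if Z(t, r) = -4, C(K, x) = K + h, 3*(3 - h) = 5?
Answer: √2373/3 ≈ 16.238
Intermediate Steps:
h = 4/3 (h = 3 - ⅓*5 = 3 - 5/3 = 4/3 ≈ 1.3333)
C(K, x) = 4/3 + K (C(K, x) = K + 4/3 = 4/3 + K)
√(241 + Z(-2, 3)*(C(-5, -3) - 2)) = √(241 - 4*((4/3 - 5) - 2)) = √(241 - 4*(-11/3 - 2)) = √(241 - 4*(-17/3)) = √(241 + 68/3) = √(791/3) = √2373/3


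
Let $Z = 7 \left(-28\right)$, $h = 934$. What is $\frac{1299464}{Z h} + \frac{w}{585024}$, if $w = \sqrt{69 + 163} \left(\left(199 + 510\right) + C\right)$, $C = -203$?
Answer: $- \frac{162433}{22883} + \frac{23 \sqrt{58}}{13296} \approx -7.0852$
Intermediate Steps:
$Z = -196$
$w = 1012 \sqrt{58}$ ($w = \sqrt{69 + 163} \left(\left(199 + 510\right) - 203\right) = \sqrt{232} \left(709 - 203\right) = 2 \sqrt{58} \cdot 506 = 1012 \sqrt{58} \approx 7707.2$)
$\frac{1299464}{Z h} + \frac{w}{585024} = \frac{1299464}{\left(-196\right) 934} + \frac{1012 \sqrt{58}}{585024} = \frac{1299464}{-183064} + 1012 \sqrt{58} \cdot \frac{1}{585024} = 1299464 \left(- \frac{1}{183064}\right) + \frac{23 \sqrt{58}}{13296} = - \frac{162433}{22883} + \frac{23 \sqrt{58}}{13296}$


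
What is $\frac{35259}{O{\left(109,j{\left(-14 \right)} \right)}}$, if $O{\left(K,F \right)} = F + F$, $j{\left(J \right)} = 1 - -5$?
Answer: $\frac{11753}{4} \approx 2938.3$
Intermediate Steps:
$j{\left(J \right)} = 6$ ($j{\left(J \right)} = 1 + 5 = 6$)
$O{\left(K,F \right)} = 2 F$
$\frac{35259}{O{\left(109,j{\left(-14 \right)} \right)}} = \frac{35259}{2 \cdot 6} = \frac{35259}{12} = 35259 \cdot \frac{1}{12} = \frac{11753}{4}$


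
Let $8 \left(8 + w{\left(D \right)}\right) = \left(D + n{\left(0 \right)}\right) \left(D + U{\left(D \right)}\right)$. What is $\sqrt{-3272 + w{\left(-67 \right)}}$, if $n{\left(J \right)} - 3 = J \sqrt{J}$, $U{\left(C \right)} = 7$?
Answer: $20 i \sqrt{7} \approx 52.915 i$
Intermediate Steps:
$n{\left(J \right)} = 3 + J^{\frac{3}{2}}$ ($n{\left(J \right)} = 3 + J \sqrt{J} = 3 + J^{\frac{3}{2}}$)
$w{\left(D \right)} = -8 + \frac{\left(3 + D\right) \left(7 + D\right)}{8}$ ($w{\left(D \right)} = -8 + \frac{\left(D + \left(3 + 0^{\frac{3}{2}}\right)\right) \left(D + 7\right)}{8} = -8 + \frac{\left(D + \left(3 + 0\right)\right) \left(7 + D\right)}{8} = -8 + \frac{\left(D + 3\right) \left(7 + D\right)}{8} = -8 + \frac{\left(3 + D\right) \left(7 + D\right)}{8}$)
$\sqrt{-3272 + w{\left(-67 \right)}} = \sqrt{-3272 + \left(- \frac{43}{8} + \frac{\left(-67\right)^{2}}{8} + \frac{5}{4} \left(-67\right)\right)} = \sqrt{-3272 - -472} = \sqrt{-3272 + 472} = \sqrt{-2800} = 20 i \sqrt{7}$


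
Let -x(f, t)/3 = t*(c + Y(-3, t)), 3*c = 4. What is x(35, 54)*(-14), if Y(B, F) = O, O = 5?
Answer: 14364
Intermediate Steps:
c = 4/3 (c = (⅓)*4 = 4/3 ≈ 1.3333)
Y(B, F) = 5
x(f, t) = -19*t (x(f, t) = -3*t*(4/3 + 5) = -3*t*19/3 = -19*t)
x(35, 54)*(-14) = -19*54*(-14) = -1026*(-14) = 14364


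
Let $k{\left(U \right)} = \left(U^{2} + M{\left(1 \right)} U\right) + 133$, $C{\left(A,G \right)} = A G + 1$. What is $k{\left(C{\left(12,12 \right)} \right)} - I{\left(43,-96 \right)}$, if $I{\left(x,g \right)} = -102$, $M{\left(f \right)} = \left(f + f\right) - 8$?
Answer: $20390$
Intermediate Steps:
$C{\left(A,G \right)} = 1 + A G$
$M{\left(f \right)} = -8 + 2 f$ ($M{\left(f \right)} = 2 f - 8 = -8 + 2 f$)
$k{\left(U \right)} = 133 + U^{2} - 6 U$ ($k{\left(U \right)} = \left(U^{2} + \left(-8 + 2 \cdot 1\right) U\right) + 133 = \left(U^{2} + \left(-8 + 2\right) U\right) + 133 = \left(U^{2} - 6 U\right) + 133 = 133 + U^{2} - 6 U$)
$k{\left(C{\left(12,12 \right)} \right)} - I{\left(43,-96 \right)} = \left(133 + \left(1 + 12 \cdot 12\right)^{2} - 6 \left(1 + 12 \cdot 12\right)\right) - -102 = \left(133 + \left(1 + 144\right)^{2} - 6 \left(1 + 144\right)\right) + 102 = \left(133 + 145^{2} - 870\right) + 102 = \left(133 + 21025 - 870\right) + 102 = 20288 + 102 = 20390$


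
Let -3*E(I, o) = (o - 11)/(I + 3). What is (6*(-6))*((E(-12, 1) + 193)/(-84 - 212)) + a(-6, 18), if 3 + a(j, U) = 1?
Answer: 4757/222 ≈ 21.428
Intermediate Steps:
E(I, o) = -(-11 + o)/(3*(3 + I)) (E(I, o) = -(o - 11)/(3*(I + 3)) = -(-11 + o)/(3*(3 + I)))
a(j, U) = -2 (a(j, U) = -3 + 1 = -2)
(6*(-6))*((E(-12, 1) + 193)/(-84 - 212)) + a(-6, 18) = (6*(-6))*(((11 - 1*1)/(3*(3 - 12)) + 193)/(-84 - 212)) - 2 = -36*((⅓)*(11 - 1)/(-9) + 193)/(-296) - 2 = -36*((⅓)*(-⅑)*10 + 193)*(-1)/296 - 2 = -36*(-10/27 + 193)*(-1)/296 - 2 = -20804*(-1)/(3*296) - 2 = -36*(-5201/7992) - 2 = 5201/222 - 2 = 4757/222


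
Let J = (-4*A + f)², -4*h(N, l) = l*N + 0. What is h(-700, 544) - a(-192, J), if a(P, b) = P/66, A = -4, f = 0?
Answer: 1047232/11 ≈ 95203.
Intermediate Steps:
h(N, l) = -N*l/4 (h(N, l) = -(l*N + 0)/4 = -(N*l + 0)/4 = -N*l/4)
J = 256 (J = (-4*(-4) + 0)² = (16 + 0)² = 16² = 256)
a(P, b) = P/66 (a(P, b) = P*(1/66) = P/66)
h(-700, 544) - a(-192, J) = -¼*(-700)*544 - (-192)/66 = 95200 - 1*(-32/11) = 95200 + 32/11 = 1047232/11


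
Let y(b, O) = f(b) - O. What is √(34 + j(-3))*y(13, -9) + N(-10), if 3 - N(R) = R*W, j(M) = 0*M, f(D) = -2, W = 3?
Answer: 33 + 7*√34 ≈ 73.817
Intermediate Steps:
j(M) = 0
N(R) = 3 - 3*R (N(R) = 3 - R*3 = 3 - 3*R)
y(b, O) = -2 - O
√(34 + j(-3))*y(13, -9) + N(-10) = √(34 + 0)*(-2 - 1*(-9)) + (3 - 3*(-10)) = √34*(-2 + 9) + (3 + 30) = √34*7 + 33 = 7*√34 + 33 = 33 + 7*√34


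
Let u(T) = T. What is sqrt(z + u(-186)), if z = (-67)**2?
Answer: sqrt(4303) ≈ 65.597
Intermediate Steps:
z = 4489
sqrt(z + u(-186)) = sqrt(4489 - 186) = sqrt(4303)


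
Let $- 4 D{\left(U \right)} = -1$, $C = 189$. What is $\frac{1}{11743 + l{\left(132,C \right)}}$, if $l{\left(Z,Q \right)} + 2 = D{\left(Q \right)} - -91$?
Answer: $\frac{4}{47329} \approx 8.4515 \cdot 10^{-5}$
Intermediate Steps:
$D{\left(U \right)} = \frac{1}{4}$ ($D{\left(U \right)} = \left(- \frac{1}{4}\right) \left(-1\right) = \frac{1}{4}$)
$l{\left(Z,Q \right)} = \frac{357}{4}$ ($l{\left(Z,Q \right)} = -2 + \left(\frac{1}{4} - -91\right) = -2 + \left(\frac{1}{4} + 91\right) = -2 + \frac{365}{4} = \frac{357}{4}$)
$\frac{1}{11743 + l{\left(132,C \right)}} = \frac{1}{11743 + \frac{357}{4}} = \frac{1}{\frac{47329}{4}} = \frac{4}{47329}$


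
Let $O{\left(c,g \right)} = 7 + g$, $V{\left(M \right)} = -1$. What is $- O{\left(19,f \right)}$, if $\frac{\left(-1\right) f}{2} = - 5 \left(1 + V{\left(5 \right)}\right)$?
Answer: $-7$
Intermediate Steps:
$f = 0$ ($f = - 2 \left(- 5 \left(1 - 1\right)\right) = - 2 \left(\left(-5\right) 0\right) = \left(-2\right) 0 = 0$)
$- O{\left(19,f \right)} = - (7 + 0) = \left(-1\right) 7 = -7$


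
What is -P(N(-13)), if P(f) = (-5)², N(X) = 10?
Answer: -25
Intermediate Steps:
P(f) = 25
-P(N(-13)) = -1*25 = -25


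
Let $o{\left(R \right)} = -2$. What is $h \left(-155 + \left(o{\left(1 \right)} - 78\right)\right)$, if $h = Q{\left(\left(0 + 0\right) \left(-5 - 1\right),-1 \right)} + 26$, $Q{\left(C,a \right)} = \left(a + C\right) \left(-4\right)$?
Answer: $-7050$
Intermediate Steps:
$Q{\left(C,a \right)} = - 4 C - 4 a$ ($Q{\left(C,a \right)} = \left(C + a\right) \left(-4\right) = - 4 C - 4 a$)
$h = 30$ ($h = \left(- 4 \left(0 + 0\right) \left(-5 - 1\right) - -4\right) + 26 = \left(- 4 \cdot 0 \left(-6\right) + 4\right) + 26 = \left(\left(-4\right) 0 + 4\right) + 26 = \left(0 + 4\right) + 26 = 4 + 26 = 30$)
$h \left(-155 + \left(o{\left(1 \right)} - 78\right)\right) = 30 \left(-155 - 80\right) = 30 \left(-235\right) = -7050$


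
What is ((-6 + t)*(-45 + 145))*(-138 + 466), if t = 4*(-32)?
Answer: -4395200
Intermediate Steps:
t = -128
((-6 + t)*(-45 + 145))*(-138 + 466) = ((-6 - 128)*(-45 + 145))*(-138 + 466) = -134*100*328 = -13400*328 = -4395200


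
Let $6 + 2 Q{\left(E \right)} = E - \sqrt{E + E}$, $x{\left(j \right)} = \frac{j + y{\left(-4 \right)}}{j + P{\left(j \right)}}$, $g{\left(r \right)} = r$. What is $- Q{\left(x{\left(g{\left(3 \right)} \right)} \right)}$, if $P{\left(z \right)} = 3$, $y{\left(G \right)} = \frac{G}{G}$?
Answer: $\frac{8}{3} + \frac{\sqrt{3}}{3} \approx 3.244$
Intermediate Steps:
$y{\left(G \right)} = 1$
$x{\left(j \right)} = \frac{1 + j}{3 + j}$ ($x{\left(j \right)} = \frac{j + 1}{j + 3} = \frac{1 + j}{3 + j}$)
$Q{\left(E \right)} = -3 + \frac{E}{2} - \frac{\sqrt{2} \sqrt{E}}{2}$ ($Q{\left(E \right)} = -3 + \frac{E - \sqrt{E + E}}{2} = -3 + \frac{E - \sqrt{2 E}}{2} = -3 + \frac{E - \sqrt{2} \sqrt{E}}{2} = -3 - \left(- \frac{E}{2} + \frac{\sqrt{2} \sqrt{E}}{2}\right) = -3 + \frac{E}{2} - \frac{\sqrt{2} \sqrt{E}}{2}$)
$- Q{\left(x{\left(g{\left(3 \right)} \right)} \right)} = - (-3 + \frac{\frac{1}{3 + 3} \left(1 + 3\right)}{2} - \frac{\sqrt{2} \sqrt{\frac{1 + 3}{3 + 3}}}{2}) = - (-3 + \frac{\frac{1}{6} \cdot 4}{2} - \frac{\sqrt{2} \sqrt{\frac{1}{6} \cdot 4}}{2}) = - (-3 + \frac{1}{2} \cdot \frac{2}{3} - \frac{\sqrt{2} \sqrt{\frac{2}{3}}}{2}) = - (-3 + \frac{1}{3} - \frac{\sqrt{2} \frac{\sqrt{6}}{3}}{2}) = - (-3 + \frac{1}{3} - \frac{\sqrt{3}}{3}) = - (- \frac{8}{3} - \frac{\sqrt{3}}{3}) = \frac{8}{3} + \frac{\sqrt{3}}{3}$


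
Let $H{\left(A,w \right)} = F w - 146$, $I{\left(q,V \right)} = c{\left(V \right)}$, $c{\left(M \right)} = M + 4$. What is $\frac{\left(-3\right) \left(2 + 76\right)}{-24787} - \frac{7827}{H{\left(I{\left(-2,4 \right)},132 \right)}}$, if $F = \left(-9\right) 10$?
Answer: $\frac{28117419}{42584066} \approx 0.66028$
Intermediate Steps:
$c{\left(M \right)} = 4 + M$
$F = -90$
$I{\left(q,V \right)} = 4 + V$
$H{\left(A,w \right)} = -146 - 90 w$ ($H{\left(A,w \right)} = - 90 w - 146 = -146 - 90 w$)
$\frac{\left(-3\right) \left(2 + 76\right)}{-24787} - \frac{7827}{H{\left(I{\left(-2,4 \right)},132 \right)}} = \frac{\left(-3\right) \left(2 + 76\right)}{-24787} - \frac{7827}{-146 - 11880} = \left(-3\right) 78 \left(- \frac{1}{24787}\right) - \frac{7827}{-146 - 11880} = \left(-234\right) \left(- \frac{1}{24787}\right) - \frac{7827}{-12026} = \frac{234}{24787} - - \frac{7827}{12026} = \frac{234}{24787} + \frac{7827}{12026} = \frac{28117419}{42584066}$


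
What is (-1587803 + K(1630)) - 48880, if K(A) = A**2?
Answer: 1020217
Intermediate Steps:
(-1587803 + K(1630)) - 48880 = (-1587803 + 1630**2) - 48880 = (-1587803 + 2656900) - 48880 = 1069097 - 48880 = 1020217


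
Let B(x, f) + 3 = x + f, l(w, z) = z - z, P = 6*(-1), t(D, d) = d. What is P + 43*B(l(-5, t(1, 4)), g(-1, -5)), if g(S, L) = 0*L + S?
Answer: -178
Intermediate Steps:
g(S, L) = S (g(S, L) = 0 + S = S)
P = -6
l(w, z) = 0
B(x, f) = -3 + f + x (B(x, f) = -3 + (x + f) = -3 + (f + x) = -3 + f + x)
P + 43*B(l(-5, t(1, 4)), g(-1, -5)) = -6 + 43*(-3 - 1 + 0) = -6 + 43*(-4) = -6 - 172 = -178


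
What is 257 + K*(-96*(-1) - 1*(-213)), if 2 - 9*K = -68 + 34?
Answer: 1493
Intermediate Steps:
K = 4 (K = 2/9 - (-68 + 34)/9 = 2/9 - ⅑*(-34) = 2/9 + 34/9 = 4)
257 + K*(-96*(-1) - 1*(-213)) = 257 + 4*(-96*(-1) - 1*(-213)) = 257 + 4*(96 + 213) = 257 + 4*309 = 257 + 1236 = 1493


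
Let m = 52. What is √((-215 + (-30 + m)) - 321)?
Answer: I*√514 ≈ 22.672*I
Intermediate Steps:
√((-215 + (-30 + m)) - 321) = √((-215 + (-30 + 52)) - 321) = √((-215 + 22) - 321) = √(-193 - 321) = √(-514) = I*√514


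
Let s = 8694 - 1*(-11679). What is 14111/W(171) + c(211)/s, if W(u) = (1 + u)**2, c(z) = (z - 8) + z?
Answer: 99910393/200904944 ≈ 0.49730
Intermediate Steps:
c(z) = -8 + 2*z (c(z) = (-8 + z) + z = -8 + 2*z)
s = 20373 (s = 8694 + 11679 = 20373)
14111/W(171) + c(211)/s = 14111/((1 + 171)**2) + (-8 + 2*211)/20373 = 14111/(172**2) + (-8 + 422)*(1/20373) = 14111/29584 + 414*(1/20373) = 14111*(1/29584) + 138/6791 = 14111/29584 + 138/6791 = 99910393/200904944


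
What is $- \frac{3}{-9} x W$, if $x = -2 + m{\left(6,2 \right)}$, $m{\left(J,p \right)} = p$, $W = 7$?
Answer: $0$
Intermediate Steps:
$x = 0$ ($x = -2 + 2 = 0$)
$- \frac{3}{-9} x W = - \frac{3}{-9} \cdot 0 \cdot 7 = \left(-3\right) \left(- \frac{1}{9}\right) 0 \cdot 7 = \frac{1}{3} \cdot 0 \cdot 7 = 0 \cdot 7 = 0$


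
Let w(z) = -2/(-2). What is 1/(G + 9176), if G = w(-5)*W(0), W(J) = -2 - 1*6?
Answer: 1/9168 ≈ 0.00010907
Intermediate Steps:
W(J) = -8 (W(J) = -2 - 6 = -8)
w(z) = 1 (w(z) = -2*(-½) = 1)
G = -8 (G = 1*(-8) = -8)
1/(G + 9176) = 1/(-8 + 9176) = 1/9168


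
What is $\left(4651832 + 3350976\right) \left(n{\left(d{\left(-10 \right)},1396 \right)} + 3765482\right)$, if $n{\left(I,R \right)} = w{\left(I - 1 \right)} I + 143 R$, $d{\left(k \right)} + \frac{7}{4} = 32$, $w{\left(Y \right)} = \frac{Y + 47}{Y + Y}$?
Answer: $\frac{3712682559332615}{117} \approx 3.1732 \cdot 10^{13}$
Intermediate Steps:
$w{\left(Y \right)} = \frac{47 + Y}{2 Y}$
$d{\left(k \right)} = \frac{121}{4}$ ($d{\left(k \right)} = - \frac{7}{4} + 32 = \frac{121}{4}$)
$n{\left(I,R \right)} = 143 R + \frac{I \left(46 + I\right)}{2 \left(-1 + I\right)}$ ($n{\left(I,R \right)} = \frac{47 + \left(I - 1\right)}{2 \left(I - 1\right)} I + 143 R = \frac{47 + \left(-1 + I\right)}{2 \left(-1 + I\right)} I + 143 R = \frac{46 + I}{2 \left(-1 + I\right)} I + 143 R = \frac{I \left(46 + I\right)}{2 \left(-1 + I\right)} + 143 R = 143 R + \frac{I \left(46 + I\right)}{2 \left(-1 + I\right)}$)
$\left(4651832 + 3350976\right) \left(n{\left(d{\left(-10 \right)},1396 \right)} + 3765482\right) = \left(4651832 + 3350976\right) \left(\frac{\frac{121 \left(46 + \frac{121}{4}\right)}{4} + 286 \cdot 1396 \left(-1 + \frac{121}{4}\right)}{2 \left(-1 + \frac{121}{4}\right)} + 3765482\right) = 8002808 \left(\frac{\frac{121}{4} \cdot \frac{305}{4} + 286 \cdot 1396 \cdot \frac{117}{4}}{2 \cdot \frac{117}{4}} + 3765482\right) = 8002808 \left(\frac{1}{2} \cdot \frac{4}{117} \left(\frac{36905}{16} + 11678238\right) + 3765482\right) = 8002808 \left(\frac{1}{2} \cdot \frac{4}{117} \cdot \frac{186888713}{16} + 3765482\right) = 8002808 \left(\frac{186888713}{936} + 3765482\right) = 8002808 \cdot \frac{3711379865}{936} = \frac{3712682559332615}{117}$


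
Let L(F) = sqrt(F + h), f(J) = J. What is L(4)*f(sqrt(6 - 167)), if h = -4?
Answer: 0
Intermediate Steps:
L(F) = sqrt(-4 + F) (L(F) = sqrt(F - 4) = sqrt(-4 + F))
L(4)*f(sqrt(6 - 167)) = sqrt(-4 + 4)*sqrt(6 - 167) = sqrt(0)*sqrt(-161) = 0*(I*sqrt(161)) = 0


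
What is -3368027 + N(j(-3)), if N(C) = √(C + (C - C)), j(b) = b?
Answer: -3368027 + I*√3 ≈ -3.368e+6 + 1.732*I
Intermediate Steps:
N(C) = √C (N(C) = √(C + 0) = √C)
-3368027 + N(j(-3)) = -3368027 + √(-3) = -3368027 + I*√3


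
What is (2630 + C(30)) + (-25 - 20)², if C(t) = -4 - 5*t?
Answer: 4501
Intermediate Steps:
(2630 + C(30)) + (-25 - 20)² = (2630 + (-4 - 5*30)) + (-25 - 20)² = (2630 + (-4 - 150)) + (-45)² = (2630 - 154) + 2025 = 2476 + 2025 = 4501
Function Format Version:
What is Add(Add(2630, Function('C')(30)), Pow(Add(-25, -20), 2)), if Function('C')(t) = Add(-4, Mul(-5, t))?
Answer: 4501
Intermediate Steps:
Add(Add(2630, Function('C')(30)), Pow(Add(-25, -20), 2)) = Add(Add(2630, Add(-4, Mul(-5, 30))), Pow(Add(-25, -20), 2)) = Add(Add(2630, Add(-4, -150)), Pow(-45, 2)) = Add(Add(2630, -154), 2025) = Add(2476, 2025) = 4501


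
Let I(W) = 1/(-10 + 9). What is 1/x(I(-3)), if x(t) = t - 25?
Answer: -1/26 ≈ -0.038462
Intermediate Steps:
I(W) = -1 (I(W) = 1/(-1) = -1)
x(t) = -25 + t
1/x(I(-3)) = 1/(-25 - 1) = 1/(-26) = -1/26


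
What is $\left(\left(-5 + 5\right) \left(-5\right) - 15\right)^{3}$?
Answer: $-3375$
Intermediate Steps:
$\left(\left(-5 + 5\right) \left(-5\right) - 15\right)^{3} = \left(0 \left(-5\right) - 15\right)^{3} = \left(0 - 15\right)^{3} = \left(-15\right)^{3} = -3375$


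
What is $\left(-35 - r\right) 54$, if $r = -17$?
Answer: $-972$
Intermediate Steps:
$\left(-35 - r\right) 54 = \left(-35 - -17\right) 54 = \left(-35 + 17\right) 54 = \left(-18\right) 54 = -972$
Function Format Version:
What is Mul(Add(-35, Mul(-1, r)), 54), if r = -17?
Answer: -972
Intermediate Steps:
Mul(Add(-35, Mul(-1, r)), 54) = Mul(Add(-35, Mul(-1, -17)), 54) = Mul(Add(-35, 17), 54) = Mul(-18, 54) = -972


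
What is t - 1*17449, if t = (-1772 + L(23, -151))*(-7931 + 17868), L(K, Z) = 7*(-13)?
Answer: -18530080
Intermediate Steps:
L(K, Z) = -91
t = -18512631 (t = (-1772 - 91)*(-7931 + 17868) = -1863*9937 = -18512631)
t - 1*17449 = -18512631 - 1*17449 = -18512631 - 17449 = -18530080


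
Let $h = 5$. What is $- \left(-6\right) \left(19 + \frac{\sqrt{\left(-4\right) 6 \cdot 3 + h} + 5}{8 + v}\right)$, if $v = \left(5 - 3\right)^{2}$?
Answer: $\frac{233}{2} + \frac{i \sqrt{67}}{2} \approx 116.5 + 4.0927 i$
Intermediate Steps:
$v = 4$ ($v = 2^{2} = 4$)
$- \left(-6\right) \left(19 + \frac{\sqrt{\left(-4\right) 6 \cdot 3 + h} + 5}{8 + v}\right) = - \left(-6\right) \left(19 + \frac{\sqrt{\left(-4\right) 6 \cdot 3 + 5} + 5}{8 + 4}\right) = - \left(-6\right) \left(19 + \frac{\sqrt{\left(-24\right) 3 + 5} + 5}{12}\right) = - \left(-6\right) \left(19 + \left(\sqrt{-72 + 5} + 5\right) \frac{1}{12}\right) = - \left(-6\right) \left(19 + \left(\sqrt{-67} + 5\right) \frac{1}{12}\right) = - \left(-6\right) \left(19 + \left(i \sqrt{67} + 5\right) \frac{1}{12}\right) = - \left(-6\right) \left(19 + \left(5 + i \sqrt{67}\right) \frac{1}{12}\right) = - \left(-6\right) \left(19 + \left(\frac{5}{12} + \frac{i \sqrt{67}}{12}\right)\right) = - \left(-6\right) \left(\frac{233}{12} + \frac{i \sqrt{67}}{12}\right) = - (- \frac{233}{2} - \frac{i \sqrt{67}}{2}) = \frac{233}{2} + \frac{i \sqrt{67}}{2}$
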